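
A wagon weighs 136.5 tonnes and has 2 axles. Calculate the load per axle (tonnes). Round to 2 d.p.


Load per axle = total weight / number of axles
Load = 136.5 / 2
Load = 68.25 tonnes

68.25


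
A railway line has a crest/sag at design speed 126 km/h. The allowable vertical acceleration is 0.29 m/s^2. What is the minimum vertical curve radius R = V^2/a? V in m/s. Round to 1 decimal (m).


Convert speed: V = 126 / 3.6 = 35.0 m/s
V^2 = 1225.0 m^2/s^2
R_v = 1225.0 / 0.29
R_v = 4224.1 m

4224.1


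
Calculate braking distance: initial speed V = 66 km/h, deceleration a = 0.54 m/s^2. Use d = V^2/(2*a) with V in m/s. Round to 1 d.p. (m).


Convert speed: V = 66 / 3.6 = 18.3333 m/s
V^2 = 336.1111
d = 336.1111 / (2 * 0.54)
d = 336.1111 / 1.08
d = 311.2 m

311.2


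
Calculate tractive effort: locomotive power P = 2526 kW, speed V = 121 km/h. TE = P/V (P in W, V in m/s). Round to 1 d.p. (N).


Convert: P = 2526 kW = 2526000 W
V = 121 / 3.6 = 33.6111 m/s
TE = 2526000 / 33.6111
TE = 75153.7 N

75153.7


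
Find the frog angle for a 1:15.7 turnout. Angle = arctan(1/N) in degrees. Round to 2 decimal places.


1/N = 1/15.7 = 0.063694
angle = arctan(0.063694) = 0.063608 rad
angle = 0.063608 * 180/pi = 3.64 degrees

3.64


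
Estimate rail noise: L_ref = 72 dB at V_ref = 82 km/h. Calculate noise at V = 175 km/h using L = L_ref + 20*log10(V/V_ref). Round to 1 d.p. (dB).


V/V_ref = 175 / 82 = 2.134146
log10(2.134146) = 0.329224
20 * 0.329224 = 6.5845
L = 72 + 6.5845 = 78.6 dB

78.6


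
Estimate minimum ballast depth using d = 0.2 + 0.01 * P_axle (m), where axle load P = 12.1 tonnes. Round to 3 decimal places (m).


d = 0.2 + 0.01 * 12.1
d = 0.2 + 0.121
d = 0.321 m

0.321


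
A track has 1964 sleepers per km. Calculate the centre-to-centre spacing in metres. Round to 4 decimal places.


Spacing = 1000 m / number of sleepers
Spacing = 1000 / 1964
Spacing = 0.5092 m

0.5092


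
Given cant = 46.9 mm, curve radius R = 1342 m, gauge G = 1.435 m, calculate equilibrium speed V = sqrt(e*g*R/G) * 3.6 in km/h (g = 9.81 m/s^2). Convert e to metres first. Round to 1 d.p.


Convert cant: e = 46.9 mm = 0.0469 m
V_ms = sqrt(0.0469 * 9.81 * 1342 / 1.435)
V_ms = sqrt(430.271385) = 20.743 m/s
V = 20.743 * 3.6 = 74.7 km/h

74.7


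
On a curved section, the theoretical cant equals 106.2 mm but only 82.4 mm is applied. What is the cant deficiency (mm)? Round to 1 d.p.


Cant deficiency = equilibrium cant - actual cant
CD = 106.2 - 82.4
CD = 23.8 mm

23.8


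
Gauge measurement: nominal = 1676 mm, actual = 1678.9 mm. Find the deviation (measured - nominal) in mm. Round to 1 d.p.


Deviation = measured - nominal
Deviation = 1678.9 - 1676
Deviation = 2.9 mm

2.9


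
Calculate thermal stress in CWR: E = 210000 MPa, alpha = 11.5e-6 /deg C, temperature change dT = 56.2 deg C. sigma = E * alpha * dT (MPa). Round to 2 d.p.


sigma = E * alpha * dT
sigma = 210000 * 11.5e-6 * 56.2
sigma = 2.415 * 56.2
sigma = 135.72 MPa

135.72


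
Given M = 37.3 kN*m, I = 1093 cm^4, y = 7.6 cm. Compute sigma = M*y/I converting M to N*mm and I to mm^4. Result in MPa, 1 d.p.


Convert units:
M = 37.3 kN*m = 37300000 N*mm
y = 7.6 cm = 76 mm
I = 1093 cm^4 = 10930000 mm^4
sigma = 37300000 * 76 / 10930000
sigma = 259.4 MPa

259.4


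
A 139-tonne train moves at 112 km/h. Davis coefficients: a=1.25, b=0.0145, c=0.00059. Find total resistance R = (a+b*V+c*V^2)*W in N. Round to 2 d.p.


b*V = 0.0145 * 112 = 1.624
c*V^2 = 0.00059 * 12544 = 7.40096
R_per_t = 1.25 + 1.624 + 7.40096 = 10.27496 N/t
R_total = 10.27496 * 139 = 1428.22 N

1428.22


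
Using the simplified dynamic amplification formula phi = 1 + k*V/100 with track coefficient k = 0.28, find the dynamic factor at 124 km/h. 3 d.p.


phi = 1 + k * V / 100
phi = 1 + 0.28 * 124 / 100
phi = 1 + 0.3472
phi = 1.347

1.347


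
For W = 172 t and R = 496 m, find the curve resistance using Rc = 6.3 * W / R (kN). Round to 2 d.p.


Rc = 6.3 * W / R
Rc = 6.3 * 172 / 496
Rc = 1083.6 / 496
Rc = 2.18 kN

2.18


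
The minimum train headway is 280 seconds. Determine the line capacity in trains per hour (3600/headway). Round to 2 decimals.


Capacity = 3600 / headway
Capacity = 3600 / 280
Capacity = 12.86 trains/hour

12.86


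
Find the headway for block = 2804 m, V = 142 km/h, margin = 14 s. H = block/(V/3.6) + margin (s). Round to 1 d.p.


V = 142 / 3.6 = 39.4444 m/s
Block traversal time = 2804 / 39.4444 = 71.0873 s
Headway = 71.0873 + 14
Headway = 85.1 s

85.1


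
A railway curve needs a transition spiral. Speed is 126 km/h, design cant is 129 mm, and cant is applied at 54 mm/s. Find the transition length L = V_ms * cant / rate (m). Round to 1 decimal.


Convert speed: V = 126 / 3.6 = 35.0 m/s
L = 35.0 * 129 / 54
L = 4515.0 / 54
L = 83.6 m

83.6


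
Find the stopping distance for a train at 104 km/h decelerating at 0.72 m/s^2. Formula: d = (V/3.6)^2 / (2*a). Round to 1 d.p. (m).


Convert speed: V = 104 / 3.6 = 28.8889 m/s
V^2 = 834.5679
d = 834.5679 / (2 * 0.72)
d = 834.5679 / 1.44
d = 579.6 m

579.6


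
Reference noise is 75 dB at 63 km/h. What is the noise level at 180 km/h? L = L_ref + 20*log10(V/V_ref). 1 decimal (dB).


V/V_ref = 180 / 63 = 2.857143
log10(2.857143) = 0.455932
20 * 0.455932 = 9.1186
L = 75 + 9.1186 = 84.1 dB

84.1


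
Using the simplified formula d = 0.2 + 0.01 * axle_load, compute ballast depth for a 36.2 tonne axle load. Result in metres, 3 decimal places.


d = 0.2 + 0.01 * 36.2
d = 0.2 + 0.362
d = 0.562 m

0.562


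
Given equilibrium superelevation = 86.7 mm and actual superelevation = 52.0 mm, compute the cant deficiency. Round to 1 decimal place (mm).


Cant deficiency = equilibrium cant - actual cant
CD = 86.7 - 52.0
CD = 34.7 mm

34.7


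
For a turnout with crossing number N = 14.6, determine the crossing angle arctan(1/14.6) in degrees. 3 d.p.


1/N = 1/14.6 = 0.068493
angle = arctan(0.068493) = 0.068386 rad
angle = 0.068386 * 180/pi = 3.918 degrees

3.918


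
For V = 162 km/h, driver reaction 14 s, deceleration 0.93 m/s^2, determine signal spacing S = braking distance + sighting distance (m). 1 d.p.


V = 162 / 3.6 = 45.0 m/s
Braking distance = 45.0^2 / (2*0.93) = 1088.7097 m
Sighting distance = 45.0 * 14 = 630.0 m
S = 1088.7097 + 630.0 = 1718.7 m

1718.7


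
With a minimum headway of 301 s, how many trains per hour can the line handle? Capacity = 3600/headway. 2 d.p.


Capacity = 3600 / headway
Capacity = 3600 / 301
Capacity = 11.96 trains/hour

11.96


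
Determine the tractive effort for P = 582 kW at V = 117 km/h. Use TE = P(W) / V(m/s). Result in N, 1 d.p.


Convert: P = 582 kW = 582000 W
V = 117 / 3.6 = 32.5 m/s
TE = 582000 / 32.5
TE = 17907.7 N

17907.7


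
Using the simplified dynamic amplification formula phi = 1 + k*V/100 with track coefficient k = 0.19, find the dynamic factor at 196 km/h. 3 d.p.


phi = 1 + k * V / 100
phi = 1 + 0.19 * 196 / 100
phi = 1 + 0.3724
phi = 1.372

1.372


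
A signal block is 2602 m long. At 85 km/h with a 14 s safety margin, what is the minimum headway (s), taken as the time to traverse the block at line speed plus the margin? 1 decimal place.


V = 85 / 3.6 = 23.6111 m/s
Block traversal time = 2602 / 23.6111 = 110.2024 s
Headway = 110.2024 + 14
Headway = 124.2 s

124.2


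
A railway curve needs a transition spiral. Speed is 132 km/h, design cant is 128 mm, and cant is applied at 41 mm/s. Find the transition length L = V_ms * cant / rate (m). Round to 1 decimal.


Convert speed: V = 132 / 3.6 = 36.6667 m/s
L = 36.6667 * 128 / 41
L = 4693.3333 / 41
L = 114.5 m

114.5


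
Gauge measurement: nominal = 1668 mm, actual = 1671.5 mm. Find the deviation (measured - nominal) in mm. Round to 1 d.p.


Deviation = measured - nominal
Deviation = 1671.5 - 1668
Deviation = 3.5 mm

3.5


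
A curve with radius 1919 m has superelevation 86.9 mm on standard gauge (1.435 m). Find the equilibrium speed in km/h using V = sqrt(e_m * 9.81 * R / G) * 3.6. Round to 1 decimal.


Convert cant: e = 86.9 mm = 0.0869 m
V_ms = sqrt(0.0869 * 9.81 * 1919 / 1.435)
V_ms = sqrt(1140.018391) = 33.7642 m/s
V = 33.7642 * 3.6 = 121.6 km/h

121.6


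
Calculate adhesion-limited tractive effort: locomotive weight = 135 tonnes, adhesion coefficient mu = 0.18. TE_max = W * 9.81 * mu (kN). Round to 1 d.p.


TE_max = W * g * mu
TE_max = 135 * 9.81 * 0.18
TE_max = 1324.35 * 0.18
TE_max = 238.4 kN

238.4


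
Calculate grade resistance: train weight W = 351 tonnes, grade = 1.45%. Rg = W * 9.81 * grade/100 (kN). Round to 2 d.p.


Rg = W * 9.81 * grade / 100
Rg = 351 * 9.81 * 1.45 / 100
Rg = 3443.31 * 0.0145
Rg = 49.93 kN

49.93


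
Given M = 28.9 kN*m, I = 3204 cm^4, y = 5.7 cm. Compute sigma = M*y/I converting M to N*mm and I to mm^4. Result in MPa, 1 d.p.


Convert units:
M = 28.9 kN*m = 28900000 N*mm
y = 5.7 cm = 57 mm
I = 3204 cm^4 = 32040000 mm^4
sigma = 28900000 * 57 / 32040000
sigma = 51.4 MPa

51.4


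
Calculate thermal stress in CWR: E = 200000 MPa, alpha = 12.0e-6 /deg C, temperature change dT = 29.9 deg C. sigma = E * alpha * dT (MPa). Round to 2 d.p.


sigma = E * alpha * dT
sigma = 200000 * 12.0e-6 * 29.9
sigma = 2.4 * 29.9
sigma = 71.76 MPa

71.76


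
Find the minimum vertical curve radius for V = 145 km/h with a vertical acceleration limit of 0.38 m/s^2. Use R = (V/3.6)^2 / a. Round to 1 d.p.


Convert speed: V = 145 / 3.6 = 40.2778 m/s
V^2 = 1622.2994 m^2/s^2
R_v = 1622.2994 / 0.38
R_v = 4269.2 m

4269.2


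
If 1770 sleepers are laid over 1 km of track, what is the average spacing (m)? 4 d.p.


Spacing = 1000 m / number of sleepers
Spacing = 1000 / 1770
Spacing = 0.5650 m

0.5650


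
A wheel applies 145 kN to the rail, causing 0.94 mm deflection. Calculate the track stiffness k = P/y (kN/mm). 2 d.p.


Track stiffness k = P / y
k = 145 / 0.94
k = 154.26 kN/mm

154.26


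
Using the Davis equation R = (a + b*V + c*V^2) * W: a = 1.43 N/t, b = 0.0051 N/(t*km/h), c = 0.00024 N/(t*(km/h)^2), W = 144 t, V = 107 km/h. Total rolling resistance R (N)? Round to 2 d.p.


b*V = 0.0051 * 107 = 0.5457
c*V^2 = 0.00024 * 11449 = 2.74776
R_per_t = 1.43 + 0.5457 + 2.74776 = 4.72346 N/t
R_total = 4.72346 * 144 = 680.18 N

680.18


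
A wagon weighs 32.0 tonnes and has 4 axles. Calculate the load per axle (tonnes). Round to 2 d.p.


Load per axle = total weight / number of axles
Load = 32.0 / 4
Load = 8.00 tonnes

8.00


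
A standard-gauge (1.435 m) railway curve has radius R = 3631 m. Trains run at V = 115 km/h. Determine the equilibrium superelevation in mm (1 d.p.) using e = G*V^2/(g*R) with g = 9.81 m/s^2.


Convert speed: V = 115 / 3.6 = 31.9444 m/s
Apply formula: e = 1.435 * 31.9444^2 / (9.81 * 3631)
e = 1.435 * 1020.4475 / 35620.11
e = 0.04111 m = 41.1 mm

41.1


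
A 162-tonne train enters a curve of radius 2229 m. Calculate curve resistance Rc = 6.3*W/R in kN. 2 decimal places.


Rc = 6.3 * W / R
Rc = 6.3 * 162 / 2229
Rc = 1020.6 / 2229
Rc = 0.46 kN

0.46


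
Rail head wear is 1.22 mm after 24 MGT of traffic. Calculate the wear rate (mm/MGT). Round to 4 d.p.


Wear rate = total wear / cumulative tonnage
Rate = 1.22 / 24
Rate = 0.0508 mm/MGT

0.0508


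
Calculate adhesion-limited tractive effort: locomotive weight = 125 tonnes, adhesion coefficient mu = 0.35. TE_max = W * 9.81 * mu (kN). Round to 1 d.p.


TE_max = W * g * mu
TE_max = 125 * 9.81 * 0.35
TE_max = 1226.25 * 0.35
TE_max = 429.2 kN

429.2


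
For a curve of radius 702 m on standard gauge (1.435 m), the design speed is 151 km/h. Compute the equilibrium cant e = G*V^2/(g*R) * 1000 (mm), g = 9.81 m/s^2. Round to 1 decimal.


Convert speed: V = 151 / 3.6 = 41.9444 m/s
Apply formula: e = 1.435 * 41.9444^2 / (9.81 * 702)
e = 1.435 * 1759.3364 / 6886.62
e = 0.366602 m = 366.6 mm

366.6


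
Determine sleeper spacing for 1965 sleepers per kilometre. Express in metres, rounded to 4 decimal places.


Spacing = 1000 m / number of sleepers
Spacing = 1000 / 1965
Spacing = 0.5089 m

0.5089


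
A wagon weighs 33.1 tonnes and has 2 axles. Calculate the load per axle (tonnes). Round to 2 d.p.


Load per axle = total weight / number of axles
Load = 33.1 / 2
Load = 16.55 tonnes

16.55


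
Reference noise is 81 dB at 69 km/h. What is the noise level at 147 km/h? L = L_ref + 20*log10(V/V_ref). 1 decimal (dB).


V/V_ref = 147 / 69 = 2.130435
log10(2.130435) = 0.328468
20 * 0.328468 = 6.5694
L = 81 + 6.5694 = 87.6 dB

87.6


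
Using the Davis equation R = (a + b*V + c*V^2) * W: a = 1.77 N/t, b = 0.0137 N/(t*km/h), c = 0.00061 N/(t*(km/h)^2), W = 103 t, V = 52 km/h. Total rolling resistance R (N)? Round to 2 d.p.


b*V = 0.0137 * 52 = 0.7124
c*V^2 = 0.00061 * 2704 = 1.64944
R_per_t = 1.77 + 0.7124 + 1.64944 = 4.13184 N/t
R_total = 4.13184 * 103 = 425.58 N

425.58


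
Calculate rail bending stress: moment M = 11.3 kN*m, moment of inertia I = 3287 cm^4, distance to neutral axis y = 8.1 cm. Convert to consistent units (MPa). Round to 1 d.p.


Convert units:
M = 11.3 kN*m = 11300000 N*mm
y = 8.1 cm = 81 mm
I = 3287 cm^4 = 32870000 mm^4
sigma = 11300000 * 81 / 32870000
sigma = 27.8 MPa

27.8


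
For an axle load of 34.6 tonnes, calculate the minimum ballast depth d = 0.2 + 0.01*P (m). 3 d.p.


d = 0.2 + 0.01 * 34.6
d = 0.2 + 0.346
d = 0.546 m

0.546


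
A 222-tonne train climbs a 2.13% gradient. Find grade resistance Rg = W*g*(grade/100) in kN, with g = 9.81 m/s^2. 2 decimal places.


Rg = W * 9.81 * grade / 100
Rg = 222 * 9.81 * 2.13 / 100
Rg = 2177.82 * 0.0213
Rg = 46.39 kN

46.39


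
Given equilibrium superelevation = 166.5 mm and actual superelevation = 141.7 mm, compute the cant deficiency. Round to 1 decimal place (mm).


Cant deficiency = equilibrium cant - actual cant
CD = 166.5 - 141.7
CD = 24.8 mm

24.8


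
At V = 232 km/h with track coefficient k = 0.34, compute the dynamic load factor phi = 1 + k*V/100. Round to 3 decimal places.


phi = 1 + k * V / 100
phi = 1 + 0.34 * 232 / 100
phi = 1 + 0.7888
phi = 1.789

1.789


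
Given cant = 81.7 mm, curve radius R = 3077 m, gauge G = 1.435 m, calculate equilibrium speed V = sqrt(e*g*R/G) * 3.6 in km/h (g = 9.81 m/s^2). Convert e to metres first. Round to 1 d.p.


Convert cant: e = 81.7 mm = 0.0817 m
V_ms = sqrt(0.0817 * 9.81 * 3077 / 1.435)
V_ms = sqrt(1718.567755) = 41.4556 m/s
V = 41.4556 * 3.6 = 149.2 km/h

149.2


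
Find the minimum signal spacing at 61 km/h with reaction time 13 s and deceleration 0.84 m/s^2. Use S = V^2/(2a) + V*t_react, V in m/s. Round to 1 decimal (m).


V = 61 / 3.6 = 16.9444 m/s
Braking distance = 16.9444^2 / (2*0.84) = 170.9013 m
Sighting distance = 16.9444 * 13 = 220.2778 m
S = 170.9013 + 220.2778 = 391.2 m

391.2


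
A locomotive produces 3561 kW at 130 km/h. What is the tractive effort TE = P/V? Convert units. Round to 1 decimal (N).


Convert: P = 3561 kW = 3561000 W
V = 130 / 3.6 = 36.1111 m/s
TE = 3561000 / 36.1111
TE = 98612.3 N

98612.3


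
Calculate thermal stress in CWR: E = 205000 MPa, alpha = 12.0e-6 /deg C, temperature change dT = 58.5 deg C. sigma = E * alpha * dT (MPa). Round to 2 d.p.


sigma = E * alpha * dT
sigma = 205000 * 12.0e-6 * 58.5
sigma = 2.46 * 58.5
sigma = 143.91 MPa

143.91


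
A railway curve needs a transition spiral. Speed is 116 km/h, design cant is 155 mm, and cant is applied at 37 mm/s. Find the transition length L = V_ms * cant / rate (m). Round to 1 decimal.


Convert speed: V = 116 / 3.6 = 32.2222 m/s
L = 32.2222 * 155 / 37
L = 4994.4444 / 37
L = 135.0 m

135.0


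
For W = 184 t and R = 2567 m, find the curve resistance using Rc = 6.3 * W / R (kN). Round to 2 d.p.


Rc = 6.3 * W / R
Rc = 6.3 * 184 / 2567
Rc = 1159.2 / 2567
Rc = 0.45 kN

0.45


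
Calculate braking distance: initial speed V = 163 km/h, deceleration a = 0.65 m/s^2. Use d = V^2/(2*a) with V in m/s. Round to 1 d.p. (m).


Convert speed: V = 163 / 3.6 = 45.2778 m/s
V^2 = 2050.0772
d = 2050.0772 / (2 * 0.65)
d = 2050.0772 / 1.3
d = 1577.0 m

1577.0


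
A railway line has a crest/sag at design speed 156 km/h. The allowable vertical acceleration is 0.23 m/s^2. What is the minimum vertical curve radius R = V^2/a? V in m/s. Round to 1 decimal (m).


Convert speed: V = 156 / 3.6 = 43.3333 m/s
V^2 = 1877.7778 m^2/s^2
R_v = 1877.7778 / 0.23
R_v = 8164.3 m

8164.3


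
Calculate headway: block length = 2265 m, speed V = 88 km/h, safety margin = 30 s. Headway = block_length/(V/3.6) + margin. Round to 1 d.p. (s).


V = 88 / 3.6 = 24.4444 m/s
Block traversal time = 2265 / 24.4444 = 92.6591 s
Headway = 92.6591 + 30
Headway = 122.7 s

122.7


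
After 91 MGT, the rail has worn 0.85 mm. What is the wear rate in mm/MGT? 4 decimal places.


Wear rate = total wear / cumulative tonnage
Rate = 0.85 / 91
Rate = 0.0093 mm/MGT

0.0093


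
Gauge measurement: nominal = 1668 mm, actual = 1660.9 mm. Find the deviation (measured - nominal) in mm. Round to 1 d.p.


Deviation = measured - nominal
Deviation = 1660.9 - 1668
Deviation = -7.1 mm

-7.1


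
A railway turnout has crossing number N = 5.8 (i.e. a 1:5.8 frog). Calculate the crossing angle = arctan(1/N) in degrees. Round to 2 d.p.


1/N = 1/5.8 = 0.172414
angle = arctan(0.172414) = 0.170735 rad
angle = 0.170735 * 180/pi = 9.78 degrees

9.78


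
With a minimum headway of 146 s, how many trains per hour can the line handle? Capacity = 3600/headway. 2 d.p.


Capacity = 3600 / headway
Capacity = 3600 / 146
Capacity = 24.66 trains/hour

24.66


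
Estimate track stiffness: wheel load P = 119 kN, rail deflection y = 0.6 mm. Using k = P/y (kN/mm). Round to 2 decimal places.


Track stiffness k = P / y
k = 119 / 0.6
k = 198.33 kN/mm

198.33


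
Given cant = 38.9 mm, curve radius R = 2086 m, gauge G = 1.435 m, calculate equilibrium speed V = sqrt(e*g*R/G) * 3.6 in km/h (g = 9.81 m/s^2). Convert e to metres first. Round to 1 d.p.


Convert cant: e = 38.9 mm = 0.0389 m
V_ms = sqrt(0.0389 * 9.81 * 2086 / 1.435)
V_ms = sqrt(554.72918) = 23.5527 m/s
V = 23.5527 * 3.6 = 84.8 km/h

84.8


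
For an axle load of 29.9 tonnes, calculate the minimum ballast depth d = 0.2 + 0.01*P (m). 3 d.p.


d = 0.2 + 0.01 * 29.9
d = 0.2 + 0.299
d = 0.499 m

0.499


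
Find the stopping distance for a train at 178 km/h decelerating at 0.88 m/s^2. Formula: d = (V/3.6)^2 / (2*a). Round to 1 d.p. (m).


Convert speed: V = 178 / 3.6 = 49.4444 m/s
V^2 = 2444.7531
d = 2444.7531 / (2 * 0.88)
d = 2444.7531 / 1.76
d = 1389.1 m

1389.1


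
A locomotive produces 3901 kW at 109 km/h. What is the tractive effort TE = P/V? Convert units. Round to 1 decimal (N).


Convert: P = 3901 kW = 3901000 W
V = 109 / 3.6 = 30.2778 m/s
TE = 3901000 / 30.2778
TE = 128840.4 N

128840.4


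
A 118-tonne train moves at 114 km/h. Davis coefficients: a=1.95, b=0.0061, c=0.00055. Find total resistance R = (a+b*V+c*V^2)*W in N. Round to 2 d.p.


b*V = 0.0061 * 114 = 0.6954
c*V^2 = 0.00055 * 12996 = 7.1478
R_per_t = 1.95 + 0.6954 + 7.1478 = 9.7932 N/t
R_total = 9.7932 * 118 = 1155.60 N

1155.60


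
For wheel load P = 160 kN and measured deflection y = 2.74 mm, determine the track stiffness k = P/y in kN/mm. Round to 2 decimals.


Track stiffness k = P / y
k = 160 / 2.74
k = 58.39 kN/mm

58.39


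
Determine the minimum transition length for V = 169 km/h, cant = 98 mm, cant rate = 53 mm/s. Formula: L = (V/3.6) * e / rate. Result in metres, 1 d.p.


Convert speed: V = 169 / 3.6 = 46.9444 m/s
L = 46.9444 * 98 / 53
L = 4600.5556 / 53
L = 86.8 m

86.8


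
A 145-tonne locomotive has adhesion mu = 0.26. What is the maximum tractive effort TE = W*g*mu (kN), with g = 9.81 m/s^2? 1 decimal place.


TE_max = W * g * mu
TE_max = 145 * 9.81 * 0.26
TE_max = 1422.45 * 0.26
TE_max = 369.8 kN

369.8


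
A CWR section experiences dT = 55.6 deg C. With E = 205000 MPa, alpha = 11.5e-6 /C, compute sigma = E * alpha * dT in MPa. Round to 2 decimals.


sigma = E * alpha * dT
sigma = 205000 * 11.5e-6 * 55.6
sigma = 2.3575 * 55.6
sigma = 131.08 MPa

131.08


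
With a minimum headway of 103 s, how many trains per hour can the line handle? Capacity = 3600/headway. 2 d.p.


Capacity = 3600 / headway
Capacity = 3600 / 103
Capacity = 34.95 trains/hour

34.95


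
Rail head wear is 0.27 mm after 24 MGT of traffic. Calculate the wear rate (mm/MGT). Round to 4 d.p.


Wear rate = total wear / cumulative tonnage
Rate = 0.27 / 24
Rate = 0.0113 mm/MGT

0.0113


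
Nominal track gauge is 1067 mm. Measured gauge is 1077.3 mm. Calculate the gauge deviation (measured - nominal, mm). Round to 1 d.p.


Deviation = measured - nominal
Deviation = 1077.3 - 1067
Deviation = 10.3 mm

10.3


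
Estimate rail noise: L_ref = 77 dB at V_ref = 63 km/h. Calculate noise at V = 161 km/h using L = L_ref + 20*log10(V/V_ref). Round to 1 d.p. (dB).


V/V_ref = 161 / 63 = 2.555556
log10(2.555556) = 0.407485
20 * 0.407485 = 8.1497
L = 77 + 8.1497 = 85.1 dB

85.1


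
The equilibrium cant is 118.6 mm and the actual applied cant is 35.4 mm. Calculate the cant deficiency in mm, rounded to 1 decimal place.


Cant deficiency = equilibrium cant - actual cant
CD = 118.6 - 35.4
CD = 83.2 mm

83.2


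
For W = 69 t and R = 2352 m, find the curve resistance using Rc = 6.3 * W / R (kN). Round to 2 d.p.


Rc = 6.3 * W / R
Rc = 6.3 * 69 / 2352
Rc = 434.7 / 2352
Rc = 0.18 kN

0.18


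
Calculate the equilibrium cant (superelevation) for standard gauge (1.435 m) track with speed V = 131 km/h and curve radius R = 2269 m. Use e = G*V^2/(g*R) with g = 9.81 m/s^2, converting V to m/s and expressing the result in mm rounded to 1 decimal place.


Convert speed: V = 131 / 3.6 = 36.3889 m/s
Apply formula: e = 1.435 * 36.3889^2 / (9.81 * 2269)
e = 1.435 * 1324.1512 / 22258.89
e = 0.085366 m = 85.4 mm

85.4


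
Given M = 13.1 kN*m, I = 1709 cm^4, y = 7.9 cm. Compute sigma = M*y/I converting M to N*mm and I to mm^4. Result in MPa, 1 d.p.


Convert units:
M = 13.1 kN*m = 13100000 N*mm
y = 7.9 cm = 79 mm
I = 1709 cm^4 = 17090000 mm^4
sigma = 13100000 * 79 / 17090000
sigma = 60.6 MPa

60.6


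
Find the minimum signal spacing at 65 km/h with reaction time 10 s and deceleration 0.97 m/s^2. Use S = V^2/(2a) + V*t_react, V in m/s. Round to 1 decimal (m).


V = 65 / 3.6 = 18.0556 m/s
Braking distance = 18.0556^2 / (2*0.97) = 168.0428 m
Sighting distance = 18.0556 * 10 = 180.5556 m
S = 168.0428 + 180.5556 = 348.6 m

348.6


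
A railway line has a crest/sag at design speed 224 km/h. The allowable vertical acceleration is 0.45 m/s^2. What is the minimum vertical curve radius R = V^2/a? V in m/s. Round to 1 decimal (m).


Convert speed: V = 224 / 3.6 = 62.2222 m/s
V^2 = 3871.6049 m^2/s^2
R_v = 3871.6049 / 0.45
R_v = 8603.6 m

8603.6


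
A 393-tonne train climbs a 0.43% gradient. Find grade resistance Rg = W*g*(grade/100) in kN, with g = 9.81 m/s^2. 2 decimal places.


Rg = W * 9.81 * grade / 100
Rg = 393 * 9.81 * 0.43 / 100
Rg = 3855.33 * 0.0043
Rg = 16.58 kN

16.58


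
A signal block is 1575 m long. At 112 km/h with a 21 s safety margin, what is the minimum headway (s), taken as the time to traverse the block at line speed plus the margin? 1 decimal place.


V = 112 / 3.6 = 31.1111 m/s
Block traversal time = 1575 / 31.1111 = 50.625 s
Headway = 50.625 + 21
Headway = 71.6 s

71.6


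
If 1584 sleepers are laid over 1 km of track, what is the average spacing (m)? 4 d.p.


Spacing = 1000 m / number of sleepers
Spacing = 1000 / 1584
Spacing = 0.6313 m

0.6313


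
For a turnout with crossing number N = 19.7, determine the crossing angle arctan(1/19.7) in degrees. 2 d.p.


1/N = 1/19.7 = 0.050761
angle = arctan(0.050761) = 0.050718 rad
angle = 0.050718 * 180/pi = 2.91 degrees

2.91


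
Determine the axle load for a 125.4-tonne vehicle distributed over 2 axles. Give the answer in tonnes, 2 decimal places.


Load per axle = total weight / number of axles
Load = 125.4 / 2
Load = 62.70 tonnes

62.70


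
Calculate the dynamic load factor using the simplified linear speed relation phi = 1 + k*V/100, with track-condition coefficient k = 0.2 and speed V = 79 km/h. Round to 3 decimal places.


phi = 1 + k * V / 100
phi = 1 + 0.2 * 79 / 100
phi = 1 + 0.158
phi = 1.158

1.158


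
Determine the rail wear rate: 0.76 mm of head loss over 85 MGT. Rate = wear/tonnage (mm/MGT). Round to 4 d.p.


Wear rate = total wear / cumulative tonnage
Rate = 0.76 / 85
Rate = 0.0089 mm/MGT

0.0089


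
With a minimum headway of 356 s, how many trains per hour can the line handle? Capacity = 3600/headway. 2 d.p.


Capacity = 3600 / headway
Capacity = 3600 / 356
Capacity = 10.11 trains/hour

10.11


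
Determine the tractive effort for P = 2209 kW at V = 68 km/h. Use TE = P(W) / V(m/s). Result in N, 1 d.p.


Convert: P = 2209 kW = 2209000 W
V = 68 / 3.6 = 18.8889 m/s
TE = 2209000 / 18.8889
TE = 116947.1 N

116947.1


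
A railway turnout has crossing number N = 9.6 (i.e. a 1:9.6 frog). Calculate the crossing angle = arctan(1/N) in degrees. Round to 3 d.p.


1/N = 1/9.6 = 0.104167
angle = arctan(0.104167) = 0.103792 rad
angle = 0.103792 * 180/pi = 5.947 degrees

5.947


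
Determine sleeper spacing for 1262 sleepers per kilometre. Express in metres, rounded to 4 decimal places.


Spacing = 1000 m / number of sleepers
Spacing = 1000 / 1262
Spacing = 0.7924 m

0.7924


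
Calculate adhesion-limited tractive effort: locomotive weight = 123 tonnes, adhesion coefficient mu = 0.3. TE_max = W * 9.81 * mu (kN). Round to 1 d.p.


TE_max = W * g * mu
TE_max = 123 * 9.81 * 0.3
TE_max = 1206.63 * 0.3
TE_max = 362.0 kN

362.0


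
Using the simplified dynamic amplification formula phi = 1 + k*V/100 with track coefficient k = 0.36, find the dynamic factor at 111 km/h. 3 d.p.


phi = 1 + k * V / 100
phi = 1 + 0.36 * 111 / 100
phi = 1 + 0.3996
phi = 1.400

1.400


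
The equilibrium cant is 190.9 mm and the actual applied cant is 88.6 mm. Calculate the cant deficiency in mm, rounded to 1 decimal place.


Cant deficiency = equilibrium cant - actual cant
CD = 190.9 - 88.6
CD = 102.3 mm

102.3


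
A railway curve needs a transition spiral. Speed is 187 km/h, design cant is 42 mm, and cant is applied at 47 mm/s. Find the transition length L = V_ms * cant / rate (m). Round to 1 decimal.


Convert speed: V = 187 / 3.6 = 51.9444 m/s
L = 51.9444 * 42 / 47
L = 2181.6667 / 47
L = 46.4 m

46.4


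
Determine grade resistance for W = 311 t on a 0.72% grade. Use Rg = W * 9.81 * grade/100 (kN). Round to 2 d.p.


Rg = W * 9.81 * grade / 100
Rg = 311 * 9.81 * 0.72 / 100
Rg = 3050.91 * 0.0072
Rg = 21.97 kN

21.97


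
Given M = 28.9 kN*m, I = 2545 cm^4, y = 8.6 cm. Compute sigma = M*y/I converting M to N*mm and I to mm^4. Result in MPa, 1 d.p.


Convert units:
M = 28.9 kN*m = 28900000 N*mm
y = 8.6 cm = 86 mm
I = 2545 cm^4 = 25450000 mm^4
sigma = 28900000 * 86 / 25450000
sigma = 97.7 MPa

97.7


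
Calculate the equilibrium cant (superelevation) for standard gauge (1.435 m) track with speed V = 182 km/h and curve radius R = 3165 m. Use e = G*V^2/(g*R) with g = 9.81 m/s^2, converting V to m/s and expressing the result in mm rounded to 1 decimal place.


Convert speed: V = 182 / 3.6 = 50.5556 m/s
Apply formula: e = 1.435 * 50.5556^2 / (9.81 * 3165)
e = 1.435 * 2555.8642 / 31048.65
e = 0.118126 m = 118.1 mm

118.1


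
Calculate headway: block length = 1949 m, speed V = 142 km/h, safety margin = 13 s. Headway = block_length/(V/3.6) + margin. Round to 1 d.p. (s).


V = 142 / 3.6 = 39.4444 m/s
Block traversal time = 1949 / 39.4444 = 49.4113 s
Headway = 49.4113 + 13
Headway = 62.4 s

62.4


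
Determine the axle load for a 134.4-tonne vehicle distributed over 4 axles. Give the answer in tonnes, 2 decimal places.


Load per axle = total weight / number of axles
Load = 134.4 / 4
Load = 33.60 tonnes

33.60


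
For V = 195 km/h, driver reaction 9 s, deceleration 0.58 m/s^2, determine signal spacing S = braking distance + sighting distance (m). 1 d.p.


V = 195 / 3.6 = 54.1667 m/s
Braking distance = 54.1667^2 / (2*0.58) = 2529.3343 m
Sighting distance = 54.1667 * 9 = 487.5 m
S = 2529.3343 + 487.5 = 3016.8 m

3016.8


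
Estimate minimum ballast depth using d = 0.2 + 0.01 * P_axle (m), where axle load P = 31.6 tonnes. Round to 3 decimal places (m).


d = 0.2 + 0.01 * 31.6
d = 0.2 + 0.316
d = 0.516 m

0.516


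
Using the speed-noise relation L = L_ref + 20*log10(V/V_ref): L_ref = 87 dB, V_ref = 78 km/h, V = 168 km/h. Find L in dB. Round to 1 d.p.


V/V_ref = 168 / 78 = 2.153846
log10(2.153846) = 0.333215
20 * 0.333215 = 6.6643
L = 87 + 6.6643 = 93.7 dB

93.7


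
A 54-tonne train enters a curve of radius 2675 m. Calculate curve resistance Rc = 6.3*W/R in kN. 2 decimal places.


Rc = 6.3 * W / R
Rc = 6.3 * 54 / 2675
Rc = 340.2 / 2675
Rc = 0.13 kN

0.13


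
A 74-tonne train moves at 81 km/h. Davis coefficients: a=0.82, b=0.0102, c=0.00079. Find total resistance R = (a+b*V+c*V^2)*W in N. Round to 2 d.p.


b*V = 0.0102 * 81 = 0.8262
c*V^2 = 0.00079 * 6561 = 5.18319
R_per_t = 0.82 + 0.8262 + 5.18319 = 6.82939 N/t
R_total = 6.82939 * 74 = 505.37 N

505.37


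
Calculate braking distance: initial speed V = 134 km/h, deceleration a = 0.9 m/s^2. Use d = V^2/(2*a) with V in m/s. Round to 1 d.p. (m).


Convert speed: V = 134 / 3.6 = 37.2222 m/s
V^2 = 1385.4938
d = 1385.4938 / (2 * 0.9)
d = 1385.4938 / 1.8
d = 769.7 m

769.7


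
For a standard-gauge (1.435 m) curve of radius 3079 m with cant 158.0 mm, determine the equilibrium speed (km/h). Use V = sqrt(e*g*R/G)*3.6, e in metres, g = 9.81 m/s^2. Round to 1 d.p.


Convert cant: e = 158.0 mm = 0.1580 m
V_ms = sqrt(0.1580 * 9.81 * 3079 / 1.435)
V_ms = sqrt(3325.706216) = 57.6689 m/s
V = 57.6689 * 3.6 = 207.6 km/h

207.6


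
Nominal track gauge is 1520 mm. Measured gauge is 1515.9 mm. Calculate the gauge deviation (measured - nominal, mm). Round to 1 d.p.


Deviation = measured - nominal
Deviation = 1515.9 - 1520
Deviation = -4.1 mm

-4.1


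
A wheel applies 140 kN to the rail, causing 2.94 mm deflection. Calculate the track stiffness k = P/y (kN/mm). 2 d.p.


Track stiffness k = P / y
k = 140 / 2.94
k = 47.62 kN/mm

47.62


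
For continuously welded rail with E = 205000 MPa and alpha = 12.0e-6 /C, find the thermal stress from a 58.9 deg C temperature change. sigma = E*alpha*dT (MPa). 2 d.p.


sigma = E * alpha * dT
sigma = 205000 * 12.0e-6 * 58.9
sigma = 2.46 * 58.9
sigma = 144.89 MPa

144.89


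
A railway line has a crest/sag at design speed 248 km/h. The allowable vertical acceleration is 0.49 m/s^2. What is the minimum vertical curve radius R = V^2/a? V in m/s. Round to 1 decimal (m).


Convert speed: V = 248 / 3.6 = 68.8889 m/s
V^2 = 4745.679 m^2/s^2
R_v = 4745.679 / 0.49
R_v = 9685.1 m

9685.1


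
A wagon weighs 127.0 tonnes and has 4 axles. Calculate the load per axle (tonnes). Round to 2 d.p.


Load per axle = total weight / number of axles
Load = 127.0 / 4
Load = 31.75 tonnes

31.75


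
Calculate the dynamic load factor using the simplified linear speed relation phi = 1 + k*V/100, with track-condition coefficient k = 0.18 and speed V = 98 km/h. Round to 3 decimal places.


phi = 1 + k * V / 100
phi = 1 + 0.18 * 98 / 100
phi = 1 + 0.1764
phi = 1.176

1.176


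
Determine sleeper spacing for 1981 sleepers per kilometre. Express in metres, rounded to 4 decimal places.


Spacing = 1000 m / number of sleepers
Spacing = 1000 / 1981
Spacing = 0.5048 m

0.5048


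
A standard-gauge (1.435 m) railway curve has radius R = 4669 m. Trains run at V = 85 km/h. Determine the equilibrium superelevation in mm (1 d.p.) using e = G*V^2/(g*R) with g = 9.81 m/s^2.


Convert speed: V = 85 / 3.6 = 23.6111 m/s
Apply formula: e = 1.435 * 23.6111^2 / (9.81 * 4669)
e = 1.435 * 557.4846 / 45802.89
e = 0.017466 m = 17.5 mm

17.5


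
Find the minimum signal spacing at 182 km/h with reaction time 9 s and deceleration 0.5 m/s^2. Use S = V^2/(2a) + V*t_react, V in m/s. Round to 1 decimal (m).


V = 182 / 3.6 = 50.5556 m/s
Braking distance = 50.5556^2 / (2*0.5) = 2555.8642 m
Sighting distance = 50.5556 * 9 = 455.0 m
S = 2555.8642 + 455.0 = 3010.9 m

3010.9


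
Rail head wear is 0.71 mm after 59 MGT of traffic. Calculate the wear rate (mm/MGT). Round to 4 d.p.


Wear rate = total wear / cumulative tonnage
Rate = 0.71 / 59
Rate = 0.0120 mm/MGT

0.0120


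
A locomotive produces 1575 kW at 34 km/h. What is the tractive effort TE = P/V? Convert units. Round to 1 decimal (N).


Convert: P = 1575 kW = 1575000 W
V = 34 / 3.6 = 9.4444 m/s
TE = 1575000 / 9.4444
TE = 166764.7 N

166764.7


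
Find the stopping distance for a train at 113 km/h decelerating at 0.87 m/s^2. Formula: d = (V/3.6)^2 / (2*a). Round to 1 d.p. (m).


Convert speed: V = 113 / 3.6 = 31.3889 m/s
V^2 = 985.2623
d = 985.2623 / (2 * 0.87)
d = 985.2623 / 1.74
d = 566.2 m

566.2


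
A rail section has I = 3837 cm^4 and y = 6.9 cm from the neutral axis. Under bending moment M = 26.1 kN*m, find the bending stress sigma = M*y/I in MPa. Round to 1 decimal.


Convert units:
M = 26.1 kN*m = 26100000 N*mm
y = 6.9 cm = 69 mm
I = 3837 cm^4 = 38370000 mm^4
sigma = 26100000 * 69 / 38370000
sigma = 46.9 MPa

46.9


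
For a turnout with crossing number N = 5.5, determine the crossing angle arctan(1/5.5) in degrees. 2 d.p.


1/N = 1/5.5 = 0.181818
angle = arctan(0.181818) = 0.179853 rad
angle = 0.179853 * 180/pi = 10.30 degrees

10.30


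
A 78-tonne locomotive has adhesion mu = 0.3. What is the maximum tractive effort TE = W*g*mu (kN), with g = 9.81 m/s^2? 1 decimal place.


TE_max = W * g * mu
TE_max = 78 * 9.81 * 0.3
TE_max = 765.18 * 0.3
TE_max = 229.6 kN

229.6


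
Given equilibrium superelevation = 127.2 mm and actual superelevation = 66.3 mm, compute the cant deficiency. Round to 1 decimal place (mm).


Cant deficiency = equilibrium cant - actual cant
CD = 127.2 - 66.3
CD = 60.9 mm

60.9


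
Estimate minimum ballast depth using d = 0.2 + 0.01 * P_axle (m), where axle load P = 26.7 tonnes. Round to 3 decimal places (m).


d = 0.2 + 0.01 * 26.7
d = 0.2 + 0.267
d = 0.467 m

0.467


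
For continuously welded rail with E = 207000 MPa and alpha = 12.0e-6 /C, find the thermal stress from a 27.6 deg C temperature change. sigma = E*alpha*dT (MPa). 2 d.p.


sigma = E * alpha * dT
sigma = 207000 * 12.0e-6 * 27.6
sigma = 2.484 * 27.6
sigma = 68.56 MPa

68.56


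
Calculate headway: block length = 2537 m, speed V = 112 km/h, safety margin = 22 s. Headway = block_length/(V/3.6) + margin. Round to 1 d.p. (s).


V = 112 / 3.6 = 31.1111 m/s
Block traversal time = 2537 / 31.1111 = 81.5464 s
Headway = 81.5464 + 22
Headway = 103.5 s

103.5


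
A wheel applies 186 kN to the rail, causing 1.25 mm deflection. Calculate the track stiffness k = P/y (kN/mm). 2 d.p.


Track stiffness k = P / y
k = 186 / 1.25
k = 148.80 kN/mm

148.80


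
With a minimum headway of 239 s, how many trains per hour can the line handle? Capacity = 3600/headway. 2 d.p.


Capacity = 3600 / headway
Capacity = 3600 / 239
Capacity = 15.06 trains/hour

15.06


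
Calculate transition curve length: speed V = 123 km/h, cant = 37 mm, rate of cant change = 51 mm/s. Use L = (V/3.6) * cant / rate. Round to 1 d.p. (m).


Convert speed: V = 123 / 3.6 = 34.1667 m/s
L = 34.1667 * 37 / 51
L = 1264.1667 / 51
L = 24.8 m

24.8


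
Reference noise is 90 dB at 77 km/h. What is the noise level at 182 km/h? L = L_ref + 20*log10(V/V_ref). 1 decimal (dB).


V/V_ref = 182 / 77 = 2.363636
log10(2.363636) = 0.373581
20 * 0.373581 = 7.4716
L = 90 + 7.4716 = 97.5 dB

97.5


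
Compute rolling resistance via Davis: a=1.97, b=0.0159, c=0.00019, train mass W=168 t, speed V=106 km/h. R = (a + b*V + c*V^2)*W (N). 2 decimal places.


b*V = 0.0159 * 106 = 1.6854
c*V^2 = 0.00019 * 11236 = 2.13484
R_per_t = 1.97 + 1.6854 + 2.13484 = 5.79024 N/t
R_total = 5.79024 * 168 = 972.76 N

972.76


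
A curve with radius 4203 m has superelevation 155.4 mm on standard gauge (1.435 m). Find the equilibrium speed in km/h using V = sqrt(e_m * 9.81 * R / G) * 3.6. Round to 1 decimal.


Convert cant: e = 155.4 mm = 0.1554 m
V_ms = sqrt(0.1554 * 9.81 * 4203 / 1.435)
V_ms = sqrt(4465.062176) = 66.8211 m/s
V = 66.8211 * 3.6 = 240.6 km/h

240.6


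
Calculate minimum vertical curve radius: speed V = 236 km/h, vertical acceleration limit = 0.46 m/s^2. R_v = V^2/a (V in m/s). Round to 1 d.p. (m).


Convert speed: V = 236 / 3.6 = 65.5556 m/s
V^2 = 4297.5309 m^2/s^2
R_v = 4297.5309 / 0.46
R_v = 9342.5 m

9342.5


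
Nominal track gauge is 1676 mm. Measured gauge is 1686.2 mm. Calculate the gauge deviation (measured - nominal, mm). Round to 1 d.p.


Deviation = measured - nominal
Deviation = 1686.2 - 1676
Deviation = 10.2 mm

10.2


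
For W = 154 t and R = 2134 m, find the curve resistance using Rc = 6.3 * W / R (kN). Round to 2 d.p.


Rc = 6.3 * W / R
Rc = 6.3 * 154 / 2134
Rc = 970.2 / 2134
Rc = 0.45 kN

0.45


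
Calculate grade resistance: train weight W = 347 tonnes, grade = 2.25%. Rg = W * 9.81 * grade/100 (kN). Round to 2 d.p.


Rg = W * 9.81 * grade / 100
Rg = 347 * 9.81 * 2.25 / 100
Rg = 3404.07 * 0.0225
Rg = 76.59 kN

76.59


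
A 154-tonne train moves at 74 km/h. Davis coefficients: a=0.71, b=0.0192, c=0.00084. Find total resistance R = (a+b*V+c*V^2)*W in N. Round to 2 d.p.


b*V = 0.0192 * 74 = 1.4208
c*V^2 = 0.00084 * 5476 = 4.59984
R_per_t = 0.71 + 1.4208 + 4.59984 = 6.73064 N/t
R_total = 6.73064 * 154 = 1036.52 N

1036.52


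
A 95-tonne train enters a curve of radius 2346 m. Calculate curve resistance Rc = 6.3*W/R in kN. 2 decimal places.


Rc = 6.3 * W / R
Rc = 6.3 * 95 / 2346
Rc = 598.5 / 2346
Rc = 0.26 kN

0.26


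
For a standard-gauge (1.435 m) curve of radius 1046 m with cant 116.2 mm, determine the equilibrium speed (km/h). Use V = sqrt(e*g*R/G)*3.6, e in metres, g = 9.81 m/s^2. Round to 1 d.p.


Convert cant: e = 116.2 mm = 0.1162 m
V_ms = sqrt(0.1162 * 9.81 * 1046 / 1.435)
V_ms = sqrt(830.911785) = 28.8255 m/s
V = 28.8255 * 3.6 = 103.8 km/h

103.8


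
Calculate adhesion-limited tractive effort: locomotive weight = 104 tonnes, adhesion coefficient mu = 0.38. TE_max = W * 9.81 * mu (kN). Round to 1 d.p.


TE_max = W * g * mu
TE_max = 104 * 9.81 * 0.38
TE_max = 1020.24 * 0.38
TE_max = 387.7 kN

387.7


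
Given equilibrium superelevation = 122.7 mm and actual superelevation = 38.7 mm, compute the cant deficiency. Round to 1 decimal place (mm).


Cant deficiency = equilibrium cant - actual cant
CD = 122.7 - 38.7
CD = 84.0 mm

84.0


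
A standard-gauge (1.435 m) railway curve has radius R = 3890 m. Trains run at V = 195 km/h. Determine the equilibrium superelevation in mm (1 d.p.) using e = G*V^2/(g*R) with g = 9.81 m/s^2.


Convert speed: V = 195 / 3.6 = 54.1667 m/s
Apply formula: e = 1.435 * 54.1667^2 / (9.81 * 3890)
e = 1.435 * 2934.0278 / 38160.9
e = 0.110331 m = 110.3 mm

110.3


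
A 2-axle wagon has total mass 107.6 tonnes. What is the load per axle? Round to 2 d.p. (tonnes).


Load per axle = total weight / number of axles
Load = 107.6 / 2
Load = 53.80 tonnes

53.80


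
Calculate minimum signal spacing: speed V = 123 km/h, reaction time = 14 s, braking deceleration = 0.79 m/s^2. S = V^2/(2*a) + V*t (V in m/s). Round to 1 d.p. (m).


V = 123 / 3.6 = 34.1667 m/s
Braking distance = 34.1667^2 / (2*0.79) = 738.8361 m
Sighting distance = 34.1667 * 14 = 478.3333 m
S = 738.8361 + 478.3333 = 1217.2 m

1217.2


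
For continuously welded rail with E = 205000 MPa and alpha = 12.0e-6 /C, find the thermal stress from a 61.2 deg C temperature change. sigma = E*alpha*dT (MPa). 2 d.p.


sigma = E * alpha * dT
sigma = 205000 * 12.0e-6 * 61.2
sigma = 2.46 * 61.2
sigma = 150.55 MPa

150.55
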